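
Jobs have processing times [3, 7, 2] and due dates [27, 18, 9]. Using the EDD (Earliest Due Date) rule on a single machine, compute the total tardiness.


Sort by due date (EDD order): [(2, 9), (7, 18), (3, 27)]
Compute completion times and tardiness:
  Job 1: p=2, d=9, C=2, tardiness=max(0,2-9)=0
  Job 2: p=7, d=18, C=9, tardiness=max(0,9-18)=0
  Job 3: p=3, d=27, C=12, tardiness=max(0,12-27)=0
Total tardiness = 0

0


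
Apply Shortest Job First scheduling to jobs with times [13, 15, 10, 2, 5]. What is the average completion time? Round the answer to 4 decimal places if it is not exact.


SJF order (ascending): [2, 5, 10, 13, 15]
Completion times:
  Job 1: burst=2, C=2
  Job 2: burst=5, C=7
  Job 3: burst=10, C=17
  Job 4: burst=13, C=30
  Job 5: burst=15, C=45
Average completion = 101/5 = 20.2

20.2


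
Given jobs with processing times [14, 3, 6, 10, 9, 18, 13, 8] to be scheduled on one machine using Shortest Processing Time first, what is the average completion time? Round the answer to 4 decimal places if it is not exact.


Sort jobs by processing time (SPT order): [3, 6, 8, 9, 10, 13, 14, 18]
Compute completion times sequentially:
  Job 1: processing = 3, completes at 3
  Job 2: processing = 6, completes at 9
  Job 3: processing = 8, completes at 17
  Job 4: processing = 9, completes at 26
  Job 5: processing = 10, completes at 36
  Job 6: processing = 13, completes at 49
  Job 7: processing = 14, completes at 63
  Job 8: processing = 18, completes at 81
Sum of completion times = 284
Average completion time = 284/8 = 35.5

35.5


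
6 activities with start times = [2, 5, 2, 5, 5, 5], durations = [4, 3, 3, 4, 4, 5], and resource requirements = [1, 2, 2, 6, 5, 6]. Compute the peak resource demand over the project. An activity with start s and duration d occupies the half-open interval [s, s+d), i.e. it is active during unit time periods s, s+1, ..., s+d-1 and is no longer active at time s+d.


Each activity i is active on [start_i, start_i + duration_i).
Compute total resource usage per time slot:
  t=0: active resources = [], total = 0
  t=1: active resources = [], total = 0
  t=2: active resources = [1, 2], total = 3
  t=3: active resources = [1, 2], total = 3
  t=4: active resources = [1, 2], total = 3
  t=5: active resources = [1, 2, 6, 5, 6], total = 20
  t=6: active resources = [2, 6, 5, 6], total = 19
  t=7: active resources = [2, 6, 5, 6], total = 19
  t=8: active resources = [6, 5, 6], total = 17
  t=9: active resources = [6], total = 6
Peak resource demand = 20

20


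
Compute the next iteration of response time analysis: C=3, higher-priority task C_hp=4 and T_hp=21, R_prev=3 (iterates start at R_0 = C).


R_next = C + ceil(R_prev / T_hp) * C_hp
ceil(3 / 21) = ceil(0.1429) = 1
Interference = 1 * 4 = 4
R_next = 3 + 4 = 7

7


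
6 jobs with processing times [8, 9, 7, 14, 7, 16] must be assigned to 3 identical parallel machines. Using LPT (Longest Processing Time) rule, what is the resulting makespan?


Sort jobs in decreasing order (LPT): [16, 14, 9, 8, 7, 7]
Assign each job to the least loaded machine:
  Machine 1: jobs [16, 7], load = 23
  Machine 2: jobs [14, 7], load = 21
  Machine 3: jobs [9, 8], load = 17
Makespan = max load = 23

23


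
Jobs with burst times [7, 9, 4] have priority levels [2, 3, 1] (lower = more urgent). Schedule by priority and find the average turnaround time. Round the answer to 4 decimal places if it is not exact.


Sort by priority (ascending = highest first):
Order: [(1, 4), (2, 7), (3, 9)]
Completion times:
  Priority 1, burst=4, C=4
  Priority 2, burst=7, C=11
  Priority 3, burst=9, C=20
Average turnaround = 35/3 = 11.6667

11.6667


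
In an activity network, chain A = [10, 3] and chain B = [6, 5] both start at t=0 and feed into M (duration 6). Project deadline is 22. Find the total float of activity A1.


Forward pass: ES(A1) = sum of predecessors on chain A = 0
EF = ES + duration = 0 + 10 = 10
Backward pass: LF(M) = deadline = 22; LS(M) = 22 - 6 = 16
LF(A1) = LS(M) - sum(successors on chain A) = 16 - 3 = 13
LS = LF - duration = 13 - 10 = 3
Total float = LS - ES = 3 - 0 = 3

3


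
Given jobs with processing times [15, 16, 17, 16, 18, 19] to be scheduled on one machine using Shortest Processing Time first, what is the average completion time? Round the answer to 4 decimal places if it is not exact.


Sort jobs by processing time (SPT order): [15, 16, 16, 17, 18, 19]
Compute completion times sequentially:
  Job 1: processing = 15, completes at 15
  Job 2: processing = 16, completes at 31
  Job 3: processing = 16, completes at 47
  Job 4: processing = 17, completes at 64
  Job 5: processing = 18, completes at 82
  Job 6: processing = 19, completes at 101
Sum of completion times = 340
Average completion time = 340/6 = 56.6667

56.6667


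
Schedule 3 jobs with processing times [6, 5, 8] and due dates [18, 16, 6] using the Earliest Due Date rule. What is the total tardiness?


Sort by due date (EDD order): [(8, 6), (5, 16), (6, 18)]
Compute completion times and tardiness:
  Job 1: p=8, d=6, C=8, tardiness=max(0,8-6)=2
  Job 2: p=5, d=16, C=13, tardiness=max(0,13-16)=0
  Job 3: p=6, d=18, C=19, tardiness=max(0,19-18)=1
Total tardiness = 3

3


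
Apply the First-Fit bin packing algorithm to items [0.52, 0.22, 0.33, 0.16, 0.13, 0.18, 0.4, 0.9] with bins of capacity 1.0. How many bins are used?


Place items sequentially using First-Fit:
  Item 0.52 -> new Bin 1
  Item 0.22 -> Bin 1 (now 0.74)
  Item 0.33 -> new Bin 2
  Item 0.16 -> Bin 1 (now 0.9)
  Item 0.13 -> Bin 2 (now 0.46)
  Item 0.18 -> Bin 2 (now 0.64)
  Item 0.4 -> new Bin 3
  Item 0.9 -> new Bin 4
Total bins used = 4

4


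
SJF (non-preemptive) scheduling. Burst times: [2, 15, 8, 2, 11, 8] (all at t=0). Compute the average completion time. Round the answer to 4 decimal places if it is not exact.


SJF order (ascending): [2, 2, 8, 8, 11, 15]
Completion times:
  Job 1: burst=2, C=2
  Job 2: burst=2, C=4
  Job 3: burst=8, C=12
  Job 4: burst=8, C=20
  Job 5: burst=11, C=31
  Job 6: burst=15, C=46
Average completion = 115/6 = 19.1667

19.1667


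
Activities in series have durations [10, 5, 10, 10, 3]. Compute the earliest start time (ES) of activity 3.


Activity 3 starts after activities 1 through 2 complete.
Predecessor durations: [10, 5]
ES = 10 + 5 = 15

15


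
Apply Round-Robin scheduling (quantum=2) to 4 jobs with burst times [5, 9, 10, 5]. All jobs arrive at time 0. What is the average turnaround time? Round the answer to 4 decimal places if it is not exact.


Time quantum = 2
Execution trace:
  J1 runs 2 units, time = 2
  J2 runs 2 units, time = 4
  J3 runs 2 units, time = 6
  J4 runs 2 units, time = 8
  J1 runs 2 units, time = 10
  J2 runs 2 units, time = 12
  J3 runs 2 units, time = 14
  J4 runs 2 units, time = 16
  J1 runs 1 units, time = 17
  J2 runs 2 units, time = 19
  J3 runs 2 units, time = 21
  J4 runs 1 units, time = 22
  J2 runs 2 units, time = 24
  J3 runs 2 units, time = 26
  J2 runs 1 units, time = 27
  J3 runs 2 units, time = 29
Finish times: [17, 27, 29, 22]
Average turnaround = 95/4 = 23.75

23.75


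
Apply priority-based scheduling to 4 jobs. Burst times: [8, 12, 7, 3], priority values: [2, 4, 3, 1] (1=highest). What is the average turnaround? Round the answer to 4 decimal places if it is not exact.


Sort by priority (ascending = highest first):
Order: [(1, 3), (2, 8), (3, 7), (4, 12)]
Completion times:
  Priority 1, burst=3, C=3
  Priority 2, burst=8, C=11
  Priority 3, burst=7, C=18
  Priority 4, burst=12, C=30
Average turnaround = 62/4 = 15.5

15.5


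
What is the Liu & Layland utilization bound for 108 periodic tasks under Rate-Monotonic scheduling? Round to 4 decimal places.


Compute 2^(1/108) = 1.0064386691
Subtract 1: 1.0064386691 - 1 = 0.0064386691
Multiply by n: 108 * 0.0064386691 = 0.6953762628
Round to 4 dp: 0.6954

0.6954


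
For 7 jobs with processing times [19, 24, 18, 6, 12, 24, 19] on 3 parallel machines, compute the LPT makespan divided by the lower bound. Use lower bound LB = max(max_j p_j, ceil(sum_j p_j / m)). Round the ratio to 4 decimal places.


LPT order: [24, 24, 19, 19, 18, 12, 6]
Machine loads after assignment: [42, 42, 38]
LPT makespan = 42
Lower bound = max(max_job, ceil(total/3)) = max(24, 41) = 41
Ratio = 42 / 41 = 1.0244

1.0244


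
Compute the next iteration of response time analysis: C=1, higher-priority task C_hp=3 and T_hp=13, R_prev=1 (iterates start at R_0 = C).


R_next = C + ceil(R_prev / T_hp) * C_hp
ceil(1 / 13) = ceil(0.0769) = 1
Interference = 1 * 3 = 3
R_next = 1 + 3 = 4

4


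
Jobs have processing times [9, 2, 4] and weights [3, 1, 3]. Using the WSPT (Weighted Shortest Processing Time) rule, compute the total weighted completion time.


Compute p/w ratios and sort ascending (WSPT): [(4, 3), (2, 1), (9, 3)]
Compute weighted completion times:
  Job (p=4,w=3): C=4, w*C=3*4=12
  Job (p=2,w=1): C=6, w*C=1*6=6
  Job (p=9,w=3): C=15, w*C=3*15=45
Total weighted completion time = 63

63


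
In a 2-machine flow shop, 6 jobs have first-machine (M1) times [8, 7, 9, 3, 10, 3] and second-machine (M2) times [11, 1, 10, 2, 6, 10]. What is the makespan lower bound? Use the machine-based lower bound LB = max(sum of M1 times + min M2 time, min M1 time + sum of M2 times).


LB1 = sum(M1 times) + min(M2 times) = 40 + 1 = 41
LB2 = min(M1 times) + sum(M2 times) = 3 + 40 = 43
Lower bound = max(LB1, LB2) = max(41, 43) = 43

43


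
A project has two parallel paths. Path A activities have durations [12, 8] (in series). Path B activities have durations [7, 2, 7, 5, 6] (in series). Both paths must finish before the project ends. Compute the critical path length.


Path A total = 12 + 8 = 20
Path B total = 7 + 2 + 7 + 5 + 6 = 27
Critical path = longest path = max(20, 27) = 27

27


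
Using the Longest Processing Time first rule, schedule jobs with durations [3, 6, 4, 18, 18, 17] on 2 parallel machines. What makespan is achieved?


Sort jobs in decreasing order (LPT): [18, 18, 17, 6, 4, 3]
Assign each job to the least loaded machine:
  Machine 1: jobs [18, 17], load = 35
  Machine 2: jobs [18, 6, 4, 3], load = 31
Makespan = max load = 35

35


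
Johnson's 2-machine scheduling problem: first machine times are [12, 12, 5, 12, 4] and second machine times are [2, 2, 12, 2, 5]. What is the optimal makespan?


Apply Johnson's rule:
  Group 1 (a <= b): [(5, 4, 5), (3, 5, 12)]
  Group 2 (a > b): [(1, 12, 2), (2, 12, 2), (4, 12, 2)]
Optimal job order: [5, 3, 1, 2, 4]
Schedule:
  Job 5: M1 done at 4, M2 done at 9
  Job 3: M1 done at 9, M2 done at 21
  Job 1: M1 done at 21, M2 done at 23
  Job 2: M1 done at 33, M2 done at 35
  Job 4: M1 done at 45, M2 done at 47
Makespan = 47

47


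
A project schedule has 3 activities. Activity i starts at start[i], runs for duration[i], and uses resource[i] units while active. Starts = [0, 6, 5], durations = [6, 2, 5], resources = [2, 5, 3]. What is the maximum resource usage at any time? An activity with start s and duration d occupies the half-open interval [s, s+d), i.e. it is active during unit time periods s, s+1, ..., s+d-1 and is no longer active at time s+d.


Each activity i is active on [start_i, start_i + duration_i).
Compute total resource usage per time slot:
  t=0: active resources = [2], total = 2
  t=1: active resources = [2], total = 2
  t=2: active resources = [2], total = 2
  t=3: active resources = [2], total = 2
  t=4: active resources = [2], total = 2
  t=5: active resources = [2, 3], total = 5
  t=6: active resources = [5, 3], total = 8
  t=7: active resources = [5, 3], total = 8
  t=8: active resources = [3], total = 3
  t=9: active resources = [3], total = 3
Peak resource demand = 8

8


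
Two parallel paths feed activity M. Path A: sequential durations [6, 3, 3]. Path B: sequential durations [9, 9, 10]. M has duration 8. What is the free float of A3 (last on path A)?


ES(A3) = sum of predecessors on chain A = 9
EF(A3) = ES + duration = 9 + 3 = 12
Successor of A3 is M. ES(M) = max(sum(A), sum(B)) = max(12, 28) = 28
Free float = ES(successor) - EF(current) = 28 - 12 = 16

16


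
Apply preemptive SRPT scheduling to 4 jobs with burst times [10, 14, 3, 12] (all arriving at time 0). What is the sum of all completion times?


Since all jobs arrive at t=0, SRPT equals SPT ordering.
SPT order: [3, 10, 12, 14]
Completion times:
  Job 1: p=3, C=3
  Job 2: p=10, C=13
  Job 3: p=12, C=25
  Job 4: p=14, C=39
Total completion time = 3 + 13 + 25 + 39 = 80

80


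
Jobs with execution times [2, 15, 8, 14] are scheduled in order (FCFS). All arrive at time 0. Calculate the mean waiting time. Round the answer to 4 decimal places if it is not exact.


FCFS order (as given): [2, 15, 8, 14]
Waiting times:
  Job 1: wait = 0
  Job 2: wait = 2
  Job 3: wait = 17
  Job 4: wait = 25
Sum of waiting times = 44
Average waiting time = 44/4 = 11.0

11.0


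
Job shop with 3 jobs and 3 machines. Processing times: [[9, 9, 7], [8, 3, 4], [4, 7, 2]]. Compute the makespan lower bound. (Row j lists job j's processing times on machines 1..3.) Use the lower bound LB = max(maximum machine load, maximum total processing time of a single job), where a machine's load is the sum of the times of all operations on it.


Machine loads:
  Machine 1: 9 + 8 + 4 = 21
  Machine 2: 9 + 3 + 7 = 19
  Machine 3: 7 + 4 + 2 = 13
Max machine load = 21
Job totals:
  Job 1: 25
  Job 2: 15
  Job 3: 13
Max job total = 25
Lower bound = max(21, 25) = 25

25


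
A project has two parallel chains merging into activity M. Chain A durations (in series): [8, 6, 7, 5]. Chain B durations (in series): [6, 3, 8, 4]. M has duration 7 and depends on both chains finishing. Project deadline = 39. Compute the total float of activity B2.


Forward pass: ES(B2) = sum of predecessors on chain B = 6
EF = ES + duration = 6 + 3 = 9
Backward pass: LF(M) = deadline = 39; LS(M) = 39 - 7 = 32
LF(B2) = LS(M) - sum(successors on chain B) = 32 - 12 = 20
LS = LF - duration = 20 - 3 = 17
Total float = LS - ES = 17 - 6 = 11

11


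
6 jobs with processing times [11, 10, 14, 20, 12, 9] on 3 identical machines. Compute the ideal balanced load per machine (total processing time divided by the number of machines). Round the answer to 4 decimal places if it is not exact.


Total processing time = 11 + 10 + 14 + 20 + 12 + 9 = 76
Number of machines = 3
Ideal balanced load = 76 / 3 = 25.3333

25.3333


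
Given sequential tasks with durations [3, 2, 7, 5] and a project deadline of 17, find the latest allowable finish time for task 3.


LF(activity 3) = deadline - sum of successor durations
Successors: activities 4 through 4 with durations [5]
Sum of successor durations = 5
LF = 17 - 5 = 12

12


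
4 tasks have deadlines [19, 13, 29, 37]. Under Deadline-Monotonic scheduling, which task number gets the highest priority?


Sort tasks by relative deadline (ascending):
  Task 2: deadline = 13
  Task 1: deadline = 19
  Task 3: deadline = 29
  Task 4: deadline = 37
Priority order (highest first): [2, 1, 3, 4]
Highest priority task = 2

2


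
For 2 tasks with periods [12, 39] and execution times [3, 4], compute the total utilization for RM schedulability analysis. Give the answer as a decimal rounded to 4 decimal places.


Compute individual utilizations (exact fractions):
  Task 1: C/T = 3/12 = 1/4 (approx. 0.25)
  Task 2: C/T = 4/39 (approx. 0.1026)
Total utilization U = 1/4 + 4/39 = 55/156
Rounded to 4 decimal places: U = 0.3526
RM (Liu & Layland) bound for 2 tasks = 0.828427; compare with U = 55/156 (approx. 0.352564)
U <= bound, so schedulable by RM sufficient condition.

0.3526


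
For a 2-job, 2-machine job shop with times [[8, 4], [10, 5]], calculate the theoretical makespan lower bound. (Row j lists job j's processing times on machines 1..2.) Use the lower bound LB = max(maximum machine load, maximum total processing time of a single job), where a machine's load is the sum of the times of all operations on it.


Machine loads:
  Machine 1: 8 + 10 = 18
  Machine 2: 4 + 5 = 9
Max machine load = 18
Job totals:
  Job 1: 12
  Job 2: 15
Max job total = 15
Lower bound = max(18, 15) = 18

18


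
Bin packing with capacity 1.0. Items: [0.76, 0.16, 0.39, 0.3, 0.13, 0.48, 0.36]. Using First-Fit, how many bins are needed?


Place items sequentially using First-Fit:
  Item 0.76 -> new Bin 1
  Item 0.16 -> Bin 1 (now 0.92)
  Item 0.39 -> new Bin 2
  Item 0.3 -> Bin 2 (now 0.69)
  Item 0.13 -> Bin 2 (now 0.82)
  Item 0.48 -> new Bin 3
  Item 0.36 -> Bin 3 (now 0.84)
Total bins used = 3

3


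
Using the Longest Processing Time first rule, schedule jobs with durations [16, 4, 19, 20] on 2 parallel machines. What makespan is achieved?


Sort jobs in decreasing order (LPT): [20, 19, 16, 4]
Assign each job to the least loaded machine:
  Machine 1: jobs [20, 4], load = 24
  Machine 2: jobs [19, 16], load = 35
Makespan = max load = 35

35


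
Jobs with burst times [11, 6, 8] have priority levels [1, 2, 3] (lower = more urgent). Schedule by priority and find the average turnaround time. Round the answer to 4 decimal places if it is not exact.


Sort by priority (ascending = highest first):
Order: [(1, 11), (2, 6), (3, 8)]
Completion times:
  Priority 1, burst=11, C=11
  Priority 2, burst=6, C=17
  Priority 3, burst=8, C=25
Average turnaround = 53/3 = 17.6667

17.6667


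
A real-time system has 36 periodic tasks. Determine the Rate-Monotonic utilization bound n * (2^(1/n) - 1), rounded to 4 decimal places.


Compute 2^(1/36) = 1.0194406437
Subtract 1: 1.0194406437 - 1 = 0.0194406437
Multiply by n: 36 * 0.0194406437 = 0.6998631732
Round to 4 dp: 0.6999

0.6999


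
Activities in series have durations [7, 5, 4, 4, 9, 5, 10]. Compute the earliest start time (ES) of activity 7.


Activity 7 starts after activities 1 through 6 complete.
Predecessor durations: [7, 5, 4, 4, 9, 5]
ES = 7 + 5 + 4 + 4 + 9 + 5 = 34

34


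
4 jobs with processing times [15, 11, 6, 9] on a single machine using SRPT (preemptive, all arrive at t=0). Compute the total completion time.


Since all jobs arrive at t=0, SRPT equals SPT ordering.
SPT order: [6, 9, 11, 15]
Completion times:
  Job 1: p=6, C=6
  Job 2: p=9, C=15
  Job 3: p=11, C=26
  Job 4: p=15, C=41
Total completion time = 6 + 15 + 26 + 41 = 88

88


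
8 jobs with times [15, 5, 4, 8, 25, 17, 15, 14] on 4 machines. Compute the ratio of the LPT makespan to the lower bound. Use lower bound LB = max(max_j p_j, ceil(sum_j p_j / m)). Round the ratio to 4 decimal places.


LPT order: [25, 17, 15, 15, 14, 8, 5, 4]
Machine loads after assignment: [25, 26, 29, 23]
LPT makespan = 29
Lower bound = max(max_job, ceil(total/4)) = max(25, 26) = 26
Ratio = 29 / 26 = 1.1154

1.1154


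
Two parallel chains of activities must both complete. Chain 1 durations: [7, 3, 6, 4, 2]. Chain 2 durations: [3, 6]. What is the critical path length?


Path A total = 7 + 3 + 6 + 4 + 2 = 22
Path B total = 3 + 6 = 9
Critical path = longest path = max(22, 9) = 22

22


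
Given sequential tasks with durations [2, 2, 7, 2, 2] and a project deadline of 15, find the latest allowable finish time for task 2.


LF(activity 2) = deadline - sum of successor durations
Successors: activities 3 through 5 with durations [7, 2, 2]
Sum of successor durations = 11
LF = 15 - 11 = 4

4


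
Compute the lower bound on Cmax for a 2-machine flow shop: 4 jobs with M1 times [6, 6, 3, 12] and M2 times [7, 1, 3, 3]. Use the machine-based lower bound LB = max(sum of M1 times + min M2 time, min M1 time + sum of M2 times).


LB1 = sum(M1 times) + min(M2 times) = 27 + 1 = 28
LB2 = min(M1 times) + sum(M2 times) = 3 + 14 = 17
Lower bound = max(LB1, LB2) = max(28, 17) = 28

28


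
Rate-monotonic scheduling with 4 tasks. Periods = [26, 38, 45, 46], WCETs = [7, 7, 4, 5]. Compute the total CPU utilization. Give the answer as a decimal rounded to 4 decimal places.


Compute individual utilizations (exact fractions):
  Task 1: C/T = 7/26 (approx. 0.2692)
  Task 2: C/T = 7/38 (approx. 0.1842)
  Task 3: C/T = 4/45 (approx. 0.0889)
  Task 4: C/T = 5/46 (approx. 0.1087)
Total utilization U = 7/26 + 7/38 + 4/45 + 5/46 = 332863/511290
Rounded to 4 decimal places: U = 0.6510
RM (Liu & Layland) bound for 4 tasks = 0.756828; compare with U = 332863/511290 (approx. 0.651026)
U <= bound, so schedulable by RM sufficient condition.

0.6510


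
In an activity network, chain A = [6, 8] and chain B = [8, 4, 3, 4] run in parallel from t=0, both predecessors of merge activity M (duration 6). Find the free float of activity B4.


ES(B4) = sum of predecessors on chain B = 15
EF(B4) = ES + duration = 15 + 4 = 19
Successor of B4 is M. ES(M) = max(sum(A), sum(B)) = max(14, 19) = 19
Free float = ES(successor) - EF(current) = 19 - 19 = 0

0


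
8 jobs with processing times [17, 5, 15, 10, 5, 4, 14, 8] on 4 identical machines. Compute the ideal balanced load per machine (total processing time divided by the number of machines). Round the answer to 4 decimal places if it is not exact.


Total processing time = 17 + 5 + 15 + 10 + 5 + 4 + 14 + 8 = 78
Number of machines = 4
Ideal balanced load = 78 / 4 = 19.5

19.5


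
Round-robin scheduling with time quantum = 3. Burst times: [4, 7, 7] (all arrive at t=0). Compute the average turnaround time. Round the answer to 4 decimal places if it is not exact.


Time quantum = 3
Execution trace:
  J1 runs 3 units, time = 3
  J2 runs 3 units, time = 6
  J3 runs 3 units, time = 9
  J1 runs 1 units, time = 10
  J2 runs 3 units, time = 13
  J3 runs 3 units, time = 16
  J2 runs 1 units, time = 17
  J3 runs 1 units, time = 18
Finish times: [10, 17, 18]
Average turnaround = 45/3 = 15.0

15.0


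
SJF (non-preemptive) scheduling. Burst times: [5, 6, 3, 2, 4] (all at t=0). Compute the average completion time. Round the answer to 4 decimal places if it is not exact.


SJF order (ascending): [2, 3, 4, 5, 6]
Completion times:
  Job 1: burst=2, C=2
  Job 2: burst=3, C=5
  Job 3: burst=4, C=9
  Job 4: burst=5, C=14
  Job 5: burst=6, C=20
Average completion = 50/5 = 10.0

10.0


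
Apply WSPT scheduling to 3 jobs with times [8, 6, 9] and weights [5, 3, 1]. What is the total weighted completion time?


Compute p/w ratios and sort ascending (WSPT): [(8, 5), (6, 3), (9, 1)]
Compute weighted completion times:
  Job (p=8,w=5): C=8, w*C=5*8=40
  Job (p=6,w=3): C=14, w*C=3*14=42
  Job (p=9,w=1): C=23, w*C=1*23=23
Total weighted completion time = 105

105


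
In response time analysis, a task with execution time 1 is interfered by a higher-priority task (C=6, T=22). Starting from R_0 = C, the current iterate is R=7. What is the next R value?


R_next = C + ceil(R_prev / T_hp) * C_hp
ceil(7 / 22) = ceil(0.3182) = 1
Interference = 1 * 6 = 6
R_next = 1 + 6 = 7
R_next = R_prev, so the iteration has converged (response time = 7).

7


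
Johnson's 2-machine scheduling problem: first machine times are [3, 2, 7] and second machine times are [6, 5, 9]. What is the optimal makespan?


Apply Johnson's rule:
  Group 1 (a <= b): [(2, 2, 5), (1, 3, 6), (3, 7, 9)]
  Group 2 (a > b): []
Optimal job order: [2, 1, 3]
Schedule:
  Job 2: M1 done at 2, M2 done at 7
  Job 1: M1 done at 5, M2 done at 13
  Job 3: M1 done at 12, M2 done at 22
Makespan = 22

22


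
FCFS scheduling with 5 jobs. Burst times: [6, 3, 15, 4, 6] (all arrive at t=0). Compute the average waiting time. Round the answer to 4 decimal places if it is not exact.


FCFS order (as given): [6, 3, 15, 4, 6]
Waiting times:
  Job 1: wait = 0
  Job 2: wait = 6
  Job 3: wait = 9
  Job 4: wait = 24
  Job 5: wait = 28
Sum of waiting times = 67
Average waiting time = 67/5 = 13.4

13.4


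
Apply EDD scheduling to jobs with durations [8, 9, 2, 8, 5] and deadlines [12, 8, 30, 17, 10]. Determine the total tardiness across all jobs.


Sort by due date (EDD order): [(9, 8), (5, 10), (8, 12), (8, 17), (2, 30)]
Compute completion times and tardiness:
  Job 1: p=9, d=8, C=9, tardiness=max(0,9-8)=1
  Job 2: p=5, d=10, C=14, tardiness=max(0,14-10)=4
  Job 3: p=8, d=12, C=22, tardiness=max(0,22-12)=10
  Job 4: p=8, d=17, C=30, tardiness=max(0,30-17)=13
  Job 5: p=2, d=30, C=32, tardiness=max(0,32-30)=2
Total tardiness = 30

30


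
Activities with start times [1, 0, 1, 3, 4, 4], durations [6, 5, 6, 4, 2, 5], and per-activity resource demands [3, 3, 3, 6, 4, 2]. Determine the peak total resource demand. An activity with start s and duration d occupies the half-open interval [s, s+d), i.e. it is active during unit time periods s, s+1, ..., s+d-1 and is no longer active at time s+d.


Each activity i is active on [start_i, start_i + duration_i).
Compute total resource usage per time slot:
  t=0: active resources = [3], total = 3
  t=1: active resources = [3, 3, 3], total = 9
  t=2: active resources = [3, 3, 3], total = 9
  t=3: active resources = [3, 3, 3, 6], total = 15
  t=4: active resources = [3, 3, 3, 6, 4, 2], total = 21
  t=5: active resources = [3, 3, 6, 4, 2], total = 18
  t=6: active resources = [3, 3, 6, 2], total = 14
  t=7: active resources = [2], total = 2
  t=8: active resources = [2], total = 2
Peak resource demand = 21

21


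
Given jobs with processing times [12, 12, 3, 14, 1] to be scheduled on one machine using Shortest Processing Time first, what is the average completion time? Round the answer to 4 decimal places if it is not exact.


Sort jobs by processing time (SPT order): [1, 3, 12, 12, 14]
Compute completion times sequentially:
  Job 1: processing = 1, completes at 1
  Job 2: processing = 3, completes at 4
  Job 3: processing = 12, completes at 16
  Job 4: processing = 12, completes at 28
  Job 5: processing = 14, completes at 42
Sum of completion times = 91
Average completion time = 91/5 = 18.2

18.2


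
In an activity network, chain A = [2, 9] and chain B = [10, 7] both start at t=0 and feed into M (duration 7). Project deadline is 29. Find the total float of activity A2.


Forward pass: ES(A2) = sum of predecessors on chain A = 2
EF = ES + duration = 2 + 9 = 11
Backward pass: LF(M) = deadline = 29; LS(M) = 29 - 7 = 22
LF(A2) = LS(M) - sum(successors on chain A) = 22 - 0 = 22
LS = LF - duration = 22 - 9 = 13
Total float = LS - ES = 13 - 2 = 11

11


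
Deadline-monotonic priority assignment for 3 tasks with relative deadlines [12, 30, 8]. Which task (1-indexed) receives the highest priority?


Sort tasks by relative deadline (ascending):
  Task 3: deadline = 8
  Task 1: deadline = 12
  Task 2: deadline = 30
Priority order (highest first): [3, 1, 2]
Highest priority task = 3

3


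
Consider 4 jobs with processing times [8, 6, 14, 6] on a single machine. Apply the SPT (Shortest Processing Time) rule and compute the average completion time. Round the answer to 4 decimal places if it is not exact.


Sort jobs by processing time (SPT order): [6, 6, 8, 14]
Compute completion times sequentially:
  Job 1: processing = 6, completes at 6
  Job 2: processing = 6, completes at 12
  Job 3: processing = 8, completes at 20
  Job 4: processing = 14, completes at 34
Sum of completion times = 72
Average completion time = 72/4 = 18.0

18.0


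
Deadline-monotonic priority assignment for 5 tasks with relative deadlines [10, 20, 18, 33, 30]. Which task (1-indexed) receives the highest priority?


Sort tasks by relative deadline (ascending):
  Task 1: deadline = 10
  Task 3: deadline = 18
  Task 2: deadline = 20
  Task 5: deadline = 30
  Task 4: deadline = 33
Priority order (highest first): [1, 3, 2, 5, 4]
Highest priority task = 1

1


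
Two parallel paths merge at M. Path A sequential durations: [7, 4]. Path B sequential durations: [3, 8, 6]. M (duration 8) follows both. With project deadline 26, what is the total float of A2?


Forward pass: ES(A2) = sum of predecessors on chain A = 7
EF = ES + duration = 7 + 4 = 11
Backward pass: LF(M) = deadline = 26; LS(M) = 26 - 8 = 18
LF(A2) = LS(M) - sum(successors on chain A) = 18 - 0 = 18
LS = LF - duration = 18 - 4 = 14
Total float = LS - ES = 14 - 7 = 7

7


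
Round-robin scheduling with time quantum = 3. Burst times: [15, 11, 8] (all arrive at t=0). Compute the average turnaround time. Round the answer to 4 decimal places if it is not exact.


Time quantum = 3
Execution trace:
  J1 runs 3 units, time = 3
  J2 runs 3 units, time = 6
  J3 runs 3 units, time = 9
  J1 runs 3 units, time = 12
  J2 runs 3 units, time = 15
  J3 runs 3 units, time = 18
  J1 runs 3 units, time = 21
  J2 runs 3 units, time = 24
  J3 runs 2 units, time = 26
  J1 runs 3 units, time = 29
  J2 runs 2 units, time = 31
  J1 runs 3 units, time = 34
Finish times: [34, 31, 26]
Average turnaround = 91/3 = 30.3333

30.3333


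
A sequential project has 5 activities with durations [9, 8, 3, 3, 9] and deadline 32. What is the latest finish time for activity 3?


LF(activity 3) = deadline - sum of successor durations
Successors: activities 4 through 5 with durations [3, 9]
Sum of successor durations = 12
LF = 32 - 12 = 20

20


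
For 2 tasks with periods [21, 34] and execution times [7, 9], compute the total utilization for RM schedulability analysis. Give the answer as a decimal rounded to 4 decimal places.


Compute individual utilizations (exact fractions):
  Task 1: C/T = 7/21 = 1/3 (approx. 0.3333)
  Task 2: C/T = 9/34 (approx. 0.2647)
Total utilization U = 1/3 + 9/34 = 61/102
Rounded to 4 decimal places: U = 0.5980
RM (Liu & Layland) bound for 2 tasks = 0.828427; compare with U = 61/102 (approx. 0.598039)
U <= bound, so schedulable by RM sufficient condition.

0.5980


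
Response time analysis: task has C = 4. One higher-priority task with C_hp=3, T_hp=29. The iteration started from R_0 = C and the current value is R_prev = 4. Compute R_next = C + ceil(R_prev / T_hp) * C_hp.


R_next = C + ceil(R_prev / T_hp) * C_hp
ceil(4 / 29) = ceil(0.1379) = 1
Interference = 1 * 3 = 3
R_next = 4 + 3 = 7

7


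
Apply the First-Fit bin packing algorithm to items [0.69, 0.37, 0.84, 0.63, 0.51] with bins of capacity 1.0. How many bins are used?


Place items sequentially using First-Fit:
  Item 0.69 -> new Bin 1
  Item 0.37 -> new Bin 2
  Item 0.84 -> new Bin 3
  Item 0.63 -> Bin 2 (now 1.0)
  Item 0.51 -> new Bin 4
Total bins used = 4

4


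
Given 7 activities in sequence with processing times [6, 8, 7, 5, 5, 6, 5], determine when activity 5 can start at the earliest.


Activity 5 starts after activities 1 through 4 complete.
Predecessor durations: [6, 8, 7, 5]
ES = 6 + 8 + 7 + 5 = 26

26


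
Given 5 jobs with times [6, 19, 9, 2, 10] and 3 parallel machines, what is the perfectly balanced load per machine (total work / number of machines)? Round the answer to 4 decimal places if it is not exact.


Total processing time = 6 + 19 + 9 + 2 + 10 = 46
Number of machines = 3
Ideal balanced load = 46 / 3 = 15.3333

15.3333


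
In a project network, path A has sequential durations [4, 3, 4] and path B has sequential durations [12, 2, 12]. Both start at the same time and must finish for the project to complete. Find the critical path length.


Path A total = 4 + 3 + 4 = 11
Path B total = 12 + 2 + 12 = 26
Critical path = longest path = max(11, 26) = 26

26


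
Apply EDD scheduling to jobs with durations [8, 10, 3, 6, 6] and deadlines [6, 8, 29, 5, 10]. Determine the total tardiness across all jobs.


Sort by due date (EDD order): [(6, 5), (8, 6), (10, 8), (6, 10), (3, 29)]
Compute completion times and tardiness:
  Job 1: p=6, d=5, C=6, tardiness=max(0,6-5)=1
  Job 2: p=8, d=6, C=14, tardiness=max(0,14-6)=8
  Job 3: p=10, d=8, C=24, tardiness=max(0,24-8)=16
  Job 4: p=6, d=10, C=30, tardiness=max(0,30-10)=20
  Job 5: p=3, d=29, C=33, tardiness=max(0,33-29)=4
Total tardiness = 49

49


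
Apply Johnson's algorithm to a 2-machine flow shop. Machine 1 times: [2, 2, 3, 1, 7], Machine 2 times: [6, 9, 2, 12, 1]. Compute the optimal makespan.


Apply Johnson's rule:
  Group 1 (a <= b): [(4, 1, 12), (1, 2, 6), (2, 2, 9)]
  Group 2 (a > b): [(3, 3, 2), (5, 7, 1)]
Optimal job order: [4, 1, 2, 3, 5]
Schedule:
  Job 4: M1 done at 1, M2 done at 13
  Job 1: M1 done at 3, M2 done at 19
  Job 2: M1 done at 5, M2 done at 28
  Job 3: M1 done at 8, M2 done at 30
  Job 5: M1 done at 15, M2 done at 31
Makespan = 31

31


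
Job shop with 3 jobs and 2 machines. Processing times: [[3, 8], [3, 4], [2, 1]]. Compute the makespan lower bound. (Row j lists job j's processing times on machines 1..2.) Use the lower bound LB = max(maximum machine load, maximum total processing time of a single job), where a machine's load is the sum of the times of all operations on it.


Machine loads:
  Machine 1: 3 + 3 + 2 = 8
  Machine 2: 8 + 4 + 1 = 13
Max machine load = 13
Job totals:
  Job 1: 11
  Job 2: 7
  Job 3: 3
Max job total = 11
Lower bound = max(13, 11) = 13

13


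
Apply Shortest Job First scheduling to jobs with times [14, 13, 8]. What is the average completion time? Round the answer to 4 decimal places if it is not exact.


SJF order (ascending): [8, 13, 14]
Completion times:
  Job 1: burst=8, C=8
  Job 2: burst=13, C=21
  Job 3: burst=14, C=35
Average completion = 64/3 = 21.3333

21.3333


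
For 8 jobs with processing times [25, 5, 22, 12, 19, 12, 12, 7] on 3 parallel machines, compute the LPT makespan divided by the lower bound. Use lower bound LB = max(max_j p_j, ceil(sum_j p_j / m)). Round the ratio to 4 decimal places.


LPT order: [25, 22, 19, 12, 12, 12, 7, 5]
Machine loads after assignment: [37, 39, 38]
LPT makespan = 39
Lower bound = max(max_job, ceil(total/3)) = max(25, 38) = 38
Ratio = 39 / 38 = 1.0263

1.0263


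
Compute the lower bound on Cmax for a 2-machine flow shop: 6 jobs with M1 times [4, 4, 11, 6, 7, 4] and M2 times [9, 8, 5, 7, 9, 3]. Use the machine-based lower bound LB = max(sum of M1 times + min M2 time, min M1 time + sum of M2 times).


LB1 = sum(M1 times) + min(M2 times) = 36 + 3 = 39
LB2 = min(M1 times) + sum(M2 times) = 4 + 41 = 45
Lower bound = max(LB1, LB2) = max(39, 45) = 45

45


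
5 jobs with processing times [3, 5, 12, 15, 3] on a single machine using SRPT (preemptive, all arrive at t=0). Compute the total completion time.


Since all jobs arrive at t=0, SRPT equals SPT ordering.
SPT order: [3, 3, 5, 12, 15]
Completion times:
  Job 1: p=3, C=3
  Job 2: p=3, C=6
  Job 3: p=5, C=11
  Job 4: p=12, C=23
  Job 5: p=15, C=38
Total completion time = 3 + 6 + 11 + 23 + 38 = 81

81


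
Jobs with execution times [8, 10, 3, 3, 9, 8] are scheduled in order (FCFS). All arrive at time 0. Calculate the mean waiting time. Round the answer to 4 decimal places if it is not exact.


FCFS order (as given): [8, 10, 3, 3, 9, 8]
Waiting times:
  Job 1: wait = 0
  Job 2: wait = 8
  Job 3: wait = 18
  Job 4: wait = 21
  Job 5: wait = 24
  Job 6: wait = 33
Sum of waiting times = 104
Average waiting time = 104/6 = 17.3333

17.3333


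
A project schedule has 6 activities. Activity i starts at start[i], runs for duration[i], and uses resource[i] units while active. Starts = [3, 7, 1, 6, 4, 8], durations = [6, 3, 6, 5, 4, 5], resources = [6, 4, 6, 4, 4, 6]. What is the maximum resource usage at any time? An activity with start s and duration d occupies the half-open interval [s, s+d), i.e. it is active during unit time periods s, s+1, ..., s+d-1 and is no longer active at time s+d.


Each activity i is active on [start_i, start_i + duration_i).
Compute total resource usage per time slot:
  t=0: active resources = [], total = 0
  t=1: active resources = [6], total = 6
  t=2: active resources = [6], total = 6
  t=3: active resources = [6, 6], total = 12
  t=4: active resources = [6, 6, 4], total = 16
  t=5: active resources = [6, 6, 4], total = 16
  t=6: active resources = [6, 6, 4, 4], total = 20
  t=7: active resources = [6, 4, 4, 4], total = 18
  t=8: active resources = [6, 4, 4, 6], total = 20
  t=9: active resources = [4, 4, 6], total = 14
  t=10: active resources = [4, 6], total = 10
  t=11: active resources = [6], total = 6
  t=12: active resources = [6], total = 6
Peak resource demand = 20

20


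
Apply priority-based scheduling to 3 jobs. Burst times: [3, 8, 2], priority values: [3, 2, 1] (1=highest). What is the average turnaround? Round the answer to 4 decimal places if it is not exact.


Sort by priority (ascending = highest first):
Order: [(1, 2), (2, 8), (3, 3)]
Completion times:
  Priority 1, burst=2, C=2
  Priority 2, burst=8, C=10
  Priority 3, burst=3, C=13
Average turnaround = 25/3 = 8.3333

8.3333


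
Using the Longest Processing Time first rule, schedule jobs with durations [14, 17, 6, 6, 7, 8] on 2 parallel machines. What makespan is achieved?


Sort jobs in decreasing order (LPT): [17, 14, 8, 7, 6, 6]
Assign each job to the least loaded machine:
  Machine 1: jobs [17, 7, 6], load = 30
  Machine 2: jobs [14, 8, 6], load = 28
Makespan = max load = 30

30


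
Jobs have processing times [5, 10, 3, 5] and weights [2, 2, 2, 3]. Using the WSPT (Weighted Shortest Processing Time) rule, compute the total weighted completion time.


Compute p/w ratios and sort ascending (WSPT): [(3, 2), (5, 3), (5, 2), (10, 2)]
Compute weighted completion times:
  Job (p=3,w=2): C=3, w*C=2*3=6
  Job (p=5,w=3): C=8, w*C=3*8=24
  Job (p=5,w=2): C=13, w*C=2*13=26
  Job (p=10,w=2): C=23, w*C=2*23=46
Total weighted completion time = 102

102


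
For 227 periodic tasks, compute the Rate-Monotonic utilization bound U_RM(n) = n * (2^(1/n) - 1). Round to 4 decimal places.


Compute 2^(1/227) = 1.0030581785
Subtract 1: 1.0030581785 - 1 = 0.0030581785
Multiply by n: 227 * 0.0030581785 = 0.6942065195
Round to 4 dp: 0.6942

0.6942


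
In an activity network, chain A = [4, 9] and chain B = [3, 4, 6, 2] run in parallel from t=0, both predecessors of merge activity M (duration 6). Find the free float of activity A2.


ES(A2) = sum of predecessors on chain A = 4
EF(A2) = ES + duration = 4 + 9 = 13
Successor of A2 is M. ES(M) = max(sum(A), sum(B)) = max(13, 15) = 15
Free float = ES(successor) - EF(current) = 15 - 13 = 2

2


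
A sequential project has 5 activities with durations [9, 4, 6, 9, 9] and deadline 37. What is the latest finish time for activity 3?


LF(activity 3) = deadline - sum of successor durations
Successors: activities 4 through 5 with durations [9, 9]
Sum of successor durations = 18
LF = 37 - 18 = 19

19


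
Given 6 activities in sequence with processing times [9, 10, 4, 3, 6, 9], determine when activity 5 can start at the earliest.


Activity 5 starts after activities 1 through 4 complete.
Predecessor durations: [9, 10, 4, 3]
ES = 9 + 10 + 4 + 3 = 26

26


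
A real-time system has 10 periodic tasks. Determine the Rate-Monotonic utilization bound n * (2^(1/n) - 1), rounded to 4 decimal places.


Compute 2^(1/10) = 1.0717734625
Subtract 1: 1.0717734625 - 1 = 0.0717734625
Multiply by n: 10 * 0.0717734625 = 0.7177346250
Round to 4 dp: 0.7177

0.7177


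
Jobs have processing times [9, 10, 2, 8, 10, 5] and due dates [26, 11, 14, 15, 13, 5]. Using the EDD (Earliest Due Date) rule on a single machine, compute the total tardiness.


Sort by due date (EDD order): [(5, 5), (10, 11), (10, 13), (2, 14), (8, 15), (9, 26)]
Compute completion times and tardiness:
  Job 1: p=5, d=5, C=5, tardiness=max(0,5-5)=0
  Job 2: p=10, d=11, C=15, tardiness=max(0,15-11)=4
  Job 3: p=10, d=13, C=25, tardiness=max(0,25-13)=12
  Job 4: p=2, d=14, C=27, tardiness=max(0,27-14)=13
  Job 5: p=8, d=15, C=35, tardiness=max(0,35-15)=20
  Job 6: p=9, d=26, C=44, tardiness=max(0,44-26)=18
Total tardiness = 67

67


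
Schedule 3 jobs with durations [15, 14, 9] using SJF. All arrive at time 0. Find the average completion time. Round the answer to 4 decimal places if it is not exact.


SJF order (ascending): [9, 14, 15]
Completion times:
  Job 1: burst=9, C=9
  Job 2: burst=14, C=23
  Job 3: burst=15, C=38
Average completion = 70/3 = 23.3333

23.3333


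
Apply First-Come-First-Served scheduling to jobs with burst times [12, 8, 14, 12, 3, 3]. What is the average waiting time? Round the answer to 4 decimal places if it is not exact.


FCFS order (as given): [12, 8, 14, 12, 3, 3]
Waiting times:
  Job 1: wait = 0
  Job 2: wait = 12
  Job 3: wait = 20
  Job 4: wait = 34
  Job 5: wait = 46
  Job 6: wait = 49
Sum of waiting times = 161
Average waiting time = 161/6 = 26.8333

26.8333
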